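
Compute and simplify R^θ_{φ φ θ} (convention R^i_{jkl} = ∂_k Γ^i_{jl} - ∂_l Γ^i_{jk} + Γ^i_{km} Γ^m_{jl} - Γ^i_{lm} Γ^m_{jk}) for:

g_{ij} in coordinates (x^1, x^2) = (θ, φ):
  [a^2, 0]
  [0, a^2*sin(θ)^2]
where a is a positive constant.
Non-zero Christoffel symbols (Γ^k_{ij} = Γ^k_{ji}):
Γ^θ_{φ φ} = -sin(2*θ)/2
Γ^φ_{θ φ} = 1/tan(θ)
R^θ_{φ φ θ} = ∂_φ Γ^θ_{φ θ} - ∂_θ Γ^θ_{φ φ} + Γ^θ_{φ m} Γ^m_{φ θ} - Γ^θ_{θ m} Γ^m_{φ φ}
  = (0) - (-cos(2*θ)) + (-cos(θ)^2) - (0) = -sin(θ)^2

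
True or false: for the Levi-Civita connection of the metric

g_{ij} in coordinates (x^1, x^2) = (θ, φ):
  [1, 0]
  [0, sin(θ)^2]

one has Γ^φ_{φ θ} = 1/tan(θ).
Γ^φ_{φ θ} = (1/2) g^{φφ} (∂_φ g_{φθ} + ∂_θ g_{φφ} - ∂_φ g_{φθ}) = (1/2)(1/sin(θ)^2)((0) + (sin(2*θ)) - (0)) = 1/tan(θ)
This equals the proposed value 1/tan(θ).
True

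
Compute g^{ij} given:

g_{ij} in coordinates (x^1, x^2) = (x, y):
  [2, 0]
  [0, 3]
The metric is diagonal, so g^{ij} is diagonal with entries 1/g_{ii}: diag(1/2, 1/3).
g^{ij}:
  [1/2, 0]
  [0, 1/3]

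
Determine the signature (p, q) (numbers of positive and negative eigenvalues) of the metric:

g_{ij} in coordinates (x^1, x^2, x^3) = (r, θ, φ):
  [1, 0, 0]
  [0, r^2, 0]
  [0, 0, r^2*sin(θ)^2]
The metric is diagonal, so its eigenvalues are the diagonal entries: 1, r^2, r^2*sin(θ)^2 (at a generic point, where coordinate-dependent entries are positive).
3 positive, 0 negative.
(3, 0) - Riemannian (positive definite)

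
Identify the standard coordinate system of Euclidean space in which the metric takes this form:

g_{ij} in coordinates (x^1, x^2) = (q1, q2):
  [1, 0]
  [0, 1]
All components are constant and the metric is the identity, i.e. orthonormal rectilinear coordinates.
Cartesian (2D) coordinates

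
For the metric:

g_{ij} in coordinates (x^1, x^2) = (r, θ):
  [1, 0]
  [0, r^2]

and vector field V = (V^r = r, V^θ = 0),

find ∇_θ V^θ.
Non-zero Christoffel symbols:
Γ^r_{θ θ} = -r
Γ^θ_{r θ} = 1/r
∇_θ V^θ = ∂_θ V^θ + Γ^θ_{θ j} V^j
  = (0) + (1/r)(r) + (0)(0)
  = 1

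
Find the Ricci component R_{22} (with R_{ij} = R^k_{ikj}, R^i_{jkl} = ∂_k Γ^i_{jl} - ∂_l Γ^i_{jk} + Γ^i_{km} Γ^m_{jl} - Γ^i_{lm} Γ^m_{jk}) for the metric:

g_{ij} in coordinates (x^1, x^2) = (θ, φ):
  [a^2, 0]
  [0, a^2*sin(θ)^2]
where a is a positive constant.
Non-zero Christoffel symbols (Γ^k_{ij} = Γ^k_{ji}):
Γ^θ_{φ φ} = -sin(2*θ)/2
Γ^φ_{θ φ} = 1/tan(θ)
R^θ_{φ θ φ} = ∂_θ Γ^θ_{φ φ} - ∂_φ Γ^θ_{φ θ} + Γ^θ_{θ m} Γ^m_{φ φ} - Γ^θ_{φ m} Γ^m_{φ θ}
  = (-cos(2*θ)) - (0) + (0) - (-cos(θ)^2) = sin(θ)^2
R^φ_{φ φ φ} = 0 (a repeated index in an antisymmetric pair)
R_{φφ} = R^θ_{φ θ φ} + R^φ_{φ φ φ} = (sin(θ)^2) + (0) = sin(θ)^2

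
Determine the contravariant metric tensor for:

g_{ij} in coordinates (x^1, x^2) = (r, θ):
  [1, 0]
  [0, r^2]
The metric is diagonal, so g^{ij} is diagonal with entries 1/g_{ii}: diag(1, 1/(r^2)).
g^{ij}:
  [1, 0]
  [0, 1/r^2]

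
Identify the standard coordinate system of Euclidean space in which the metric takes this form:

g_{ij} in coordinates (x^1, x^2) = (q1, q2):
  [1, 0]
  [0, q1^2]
The line element ds^2 = dq1^2 + q1^2 dq2^2 is dr^2 + r^2 dθ^2 with q1 = r, q2 = θ.
polar coordinates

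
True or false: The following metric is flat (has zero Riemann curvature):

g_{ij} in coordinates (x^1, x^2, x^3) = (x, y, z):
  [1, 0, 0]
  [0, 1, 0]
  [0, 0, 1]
All metric components are constant, so every Christoffel symbol vanishes and R^i_{jkl} = 0.
True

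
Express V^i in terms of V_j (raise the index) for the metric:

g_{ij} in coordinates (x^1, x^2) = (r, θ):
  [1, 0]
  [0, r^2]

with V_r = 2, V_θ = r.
Inverse metric (diagonal): g^{rr} = 1, g^{θθ} = 1/r^2
V^i = g^{ij} V_j:
V^r = (1)(2) + (0)(r) = 2
V^θ = (0)(2) + (1/r^2)(r) = 1/r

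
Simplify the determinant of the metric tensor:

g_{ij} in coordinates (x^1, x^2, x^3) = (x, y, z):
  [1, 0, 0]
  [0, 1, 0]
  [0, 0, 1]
Diagonal metric: det(g) = g_{11}·g_{22}·g_{33}
= (1)·(1)·(1)
det(g) = 1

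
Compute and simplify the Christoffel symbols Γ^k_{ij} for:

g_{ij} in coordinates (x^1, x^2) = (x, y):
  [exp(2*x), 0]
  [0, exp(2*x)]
Using Γ^k_{ij} = (1/2) g^{km} (∂_i g_{mj} + ∂_j g_{mi} - ∂_m g_{ij}); the metric is diagonal, so only the m = k term contributes.
Non-zero symbols (using the symmetry Γ^k_{ij} = Γ^k_{ji}):
Γ^x_{x x} = (1/2) g^{xx} (∂_x g_{xx} + ∂_x g_{xx} - ∂_x g_{xx}) = (1/2)(exp(-2*x))((2*exp(2*x)) + (2*exp(2*x)) - (2*exp(2*x))) = 1
Γ^x_{y y} = (1/2) g^{xx} (∂_y g_{xy} + ∂_y g_{xy} - ∂_x g_{yy}) = (1/2)(exp(-2*x))((0) + (0) - (2*exp(2*x))) = -1
Γ^y_{x y} = (1/2) g^{yy} (∂_x g_{yy} + ∂_y g_{yx} - ∂_y g_{xy}) = (1/2)(exp(-2*x))((2*exp(2*x)) + (0) - (0)) = 1
All other Christoffel symbols are zero.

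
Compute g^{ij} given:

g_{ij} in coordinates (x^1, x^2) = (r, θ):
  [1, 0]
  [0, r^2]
The metric is diagonal, so g^{ij} is diagonal with entries 1/g_{ii}: diag(1, 1/(r^2)).
g^{ij}:
  [1, 0]
  [0, 1/r^2]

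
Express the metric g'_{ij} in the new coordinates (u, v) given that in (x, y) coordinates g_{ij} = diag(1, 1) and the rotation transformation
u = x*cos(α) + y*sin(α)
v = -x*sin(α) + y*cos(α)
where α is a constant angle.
Invert the transformation: x = u*cos(α) - v*sin(α), y = u*sin(α) + v*cos(α)
g'_{ij} = (∂x^k/∂x'^i)(∂x^l/∂x'^j) g_{kl}; with g_{kl} = δ_{kl} this is Σ_k (∂x^k/∂x'^i)(∂x^k/∂x'^j).
Jacobian: ∂x/∂u = cos(α), ∂x/∂v = -sin(α), ∂y/∂u = sin(α), ∂y/∂v = cos(α)
g'_{uu} = (cos(α))(cos(α)) + (sin(α))(sin(α)) = 1
g'_{uv} = (cos(α))(-sin(α)) + (sin(α))(cos(α)) = 0
g'_{vv} = (-sin(α))(-sin(α)) + (cos(α))(cos(α)) = 1
g'_{ij} = diag(1, 1)
The Euclidean metric is invariant under rotations.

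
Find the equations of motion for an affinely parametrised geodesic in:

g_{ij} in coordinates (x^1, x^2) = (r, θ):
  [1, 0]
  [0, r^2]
Geodesic equation: d^2x^k/dλ^2 + Γ^k_{ij} (dx^i/dλ)(dx^j/dλ) = 0.
Non-zero Christoffel symbols:
Γ^r_{θ θ} = -r
Γ^θ_{r θ} = 1/r
Substituting (the symmetric pair Γ^k_{ij}, Γ^k_{ji} combines into a factor 2):
d^2r/dλ^2 - r (dθ/dλ)^2 = 0
d^2θ/dλ^2 + (2/r) (dr/dλ)(dθ/dλ) = 0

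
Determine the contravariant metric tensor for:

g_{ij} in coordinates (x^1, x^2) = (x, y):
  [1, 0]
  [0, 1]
The metric is diagonal, so g^{ij} is diagonal with entries 1/g_{ii}: diag(1, 1).
g^{ij}:
  [1, 0]
  [0, 1]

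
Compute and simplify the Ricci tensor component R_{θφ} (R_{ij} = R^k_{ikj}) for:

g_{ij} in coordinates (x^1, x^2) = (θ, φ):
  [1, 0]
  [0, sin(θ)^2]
Non-zero Christoffel symbols (Γ^k_{ij} = Γ^k_{ji}):
Γ^θ_{φ φ} = -sin(2*θ)/2
Γ^φ_{θ φ} = 1/tan(θ)
R^θ_{θ θ φ} = 0 (a repeated index in an antisymmetric pair)
R^φ_{θ φ φ} = 0 (a repeated index in an antisymmetric pair)
R_{θφ} = R^θ_{θ θ φ} + R^φ_{θ φ φ} = (0) + (0) = 0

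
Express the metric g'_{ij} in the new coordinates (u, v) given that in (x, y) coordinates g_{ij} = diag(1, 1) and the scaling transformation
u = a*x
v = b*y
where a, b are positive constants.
Invert the transformation: x = u/a, y = v/b
g'_{ij} = (∂x^k/∂x'^i)(∂x^l/∂x'^j) g_{kl}; with g_{kl} = δ_{kl} this is Σ_k (∂x^k/∂x'^i)(∂x^k/∂x'^j).
Jacobian: ∂x/∂u = 1/a, ∂x/∂v = 0, ∂y/∂u = 0, ∂y/∂v = 1/b
g'_{uu} = (1/a)(1/a) + (0)(0) = 1/a^2
g'_{uv} = (1/a)(0) + (0)(1/b) = 0
g'_{vv} = (0)(0) + (1/b)(1/b) = 1/b^2
g'_{ij} = diag(1/a^2, 1/b^2)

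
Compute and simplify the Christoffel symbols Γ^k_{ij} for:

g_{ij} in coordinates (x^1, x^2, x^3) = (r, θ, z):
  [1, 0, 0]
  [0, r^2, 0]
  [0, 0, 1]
Using Γ^k_{ij} = (1/2) g^{km} (∂_i g_{mj} + ∂_j g_{mi} - ∂_m g_{ij}); the metric is diagonal, so only the m = k term contributes.
Non-zero symbols (using the symmetry Γ^k_{ij} = Γ^k_{ji}):
Γ^r_{θ θ} = (1/2) g^{rr} (∂_θ g_{rθ} + ∂_θ g_{rθ} - ∂_r g_{θθ}) = (1/2)(1)((0) + (0) - (2*r)) = -r
Γ^θ_{r θ} = (1/2) g^{θθ} (∂_r g_{θθ} + ∂_θ g_{θr} - ∂_θ g_{rθ}) = (1/2)(1/r^2)((2*r) + (0) - (0)) = 1/r
All other Christoffel symbols are zero.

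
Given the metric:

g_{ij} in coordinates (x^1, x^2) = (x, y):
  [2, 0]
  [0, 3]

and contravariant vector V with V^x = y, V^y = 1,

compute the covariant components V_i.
V_i = g_{ij} V^j:
V_x = (2)(y) + (0)(1) = 2*y
V_y = (0)(y) + (3)(1) = 3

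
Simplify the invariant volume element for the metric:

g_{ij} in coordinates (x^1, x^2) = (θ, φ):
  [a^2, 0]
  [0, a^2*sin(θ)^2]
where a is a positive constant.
det(g) = a^4*sin(θ)^2
√|det(g)| = a^2*sin(θ) (taking 0 < θ < π so that |sin(θ)| = sin(θ))
Volume element: dV = a^2*sin(θ) dθ dφ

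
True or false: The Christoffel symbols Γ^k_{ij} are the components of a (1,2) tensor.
Under a change of coordinates Γ picks up an inhomogeneous term ∂²x/∂x'∂x'; e.g. Γ = 0 in Cartesian coordinates but Γ^r_{θθ} = -r in polar coordinates on the same flat plane.
False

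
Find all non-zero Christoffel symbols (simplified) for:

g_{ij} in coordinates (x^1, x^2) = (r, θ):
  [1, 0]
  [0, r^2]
Using Γ^k_{ij} = (1/2) g^{km} (∂_i g_{mj} + ∂_j g_{mi} - ∂_m g_{ij}); the metric is diagonal, so only the m = k term contributes.
Non-zero symbols (using the symmetry Γ^k_{ij} = Γ^k_{ji}):
Γ^r_{θ θ} = (1/2) g^{rr} (∂_θ g_{rθ} + ∂_θ g_{rθ} - ∂_r g_{θθ}) = (1/2)(1)((0) + (0) - (2*r)) = -r
Γ^θ_{r θ} = (1/2) g^{θθ} (∂_r g_{θθ} + ∂_θ g_{θr} - ∂_θ g_{rθ}) = (1/2)(1/r^2)((2*r) + (0) - (0)) = 1/r
All other Christoffel symbols are zero.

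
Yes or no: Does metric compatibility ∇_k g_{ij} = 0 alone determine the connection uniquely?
One also needs vanishing torsion; metric compatibility plus torsion-freeness singles out the Levi-Civita connection.
No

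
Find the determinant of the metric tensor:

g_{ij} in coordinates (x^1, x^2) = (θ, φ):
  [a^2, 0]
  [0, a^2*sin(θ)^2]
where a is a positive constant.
For a 2×2 metric: det(g) = g_{11}·g_{22} - g_{12}·g_{21}
= (a^2)·(a^2*sin(θ)^2) - (0)·(0)
= a^4*sin(θ)^2 - 0
det(g) = a^4*sin(θ)^2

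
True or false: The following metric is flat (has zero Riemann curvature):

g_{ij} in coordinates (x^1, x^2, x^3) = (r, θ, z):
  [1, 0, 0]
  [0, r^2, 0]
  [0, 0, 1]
Non-zero Christoffel symbols:
Γ^r_{θ θ} = -r
Γ^θ_{r θ} = 1/r
Ricci tensor: R_{rr} = 0, R_{rθ} = 0, R_{rz} = 0, R_{θθ} = 0, R_{θz} = 0, R_{zz} = 0
All R_{ij} vanish; in 3 dimensions the Riemann tensor is fully determined by the Ricci tensor, so R^i_{jkl} = 0: the metric is flat (curvilinear coordinates on flat space).
True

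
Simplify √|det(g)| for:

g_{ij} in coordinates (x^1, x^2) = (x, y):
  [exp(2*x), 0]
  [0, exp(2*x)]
det(g) = exp(4*x)
√|det(g)| = exp(2*x)
Volume element: dV = exp(2*x) dx dy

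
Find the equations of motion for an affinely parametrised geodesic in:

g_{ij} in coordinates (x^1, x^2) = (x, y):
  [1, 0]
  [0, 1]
Geodesic equation: d^2x^k/dλ^2 + Γ^k_{ij} (dx^i/dλ)(dx^j/dλ) = 0.
All Christoffel symbols vanish, so the geodesics are straight lines:
d^2x/dλ^2 = 0
d^2y/dλ^2 = 0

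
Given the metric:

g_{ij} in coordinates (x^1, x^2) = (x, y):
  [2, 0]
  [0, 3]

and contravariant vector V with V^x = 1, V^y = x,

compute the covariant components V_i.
V_i = g_{ij} V^j:
V_x = (2)(1) + (0)(x) = 2
V_y = (0)(1) + (3)(x) = 3*x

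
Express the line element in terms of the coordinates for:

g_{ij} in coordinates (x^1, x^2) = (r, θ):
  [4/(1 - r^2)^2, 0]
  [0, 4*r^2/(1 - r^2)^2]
ds^2 = g_{ij} dx^i dx^j; only the non-zero components contribute.
ds^2 = (4/(1 - r^2)^2) dr^2 + (4*r^2/(1 - r^2)^2) dθ^2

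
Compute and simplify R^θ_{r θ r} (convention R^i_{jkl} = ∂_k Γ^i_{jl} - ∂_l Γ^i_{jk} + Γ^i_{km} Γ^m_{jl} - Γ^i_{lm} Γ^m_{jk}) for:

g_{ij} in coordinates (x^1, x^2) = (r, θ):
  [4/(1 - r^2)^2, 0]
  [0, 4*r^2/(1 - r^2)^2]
Non-zero Christoffel symbols (Γ^k_{ij} = Γ^k_{ji}):
Γ^r_{r r} = 2*r/(1 - r^2)
Γ^r_{θ θ} = (r^3 + r)/(r^2 - 1)
Γ^θ_{r θ} = (-r^2 - 1)/(r^3 - r)
R^θ_{r θ r} = ∂_θ Γ^θ_{r r} - ∂_r Γ^θ_{r θ} + Γ^θ_{θ m} Γ^m_{r r} - Γ^θ_{r m} Γ^m_{r θ}
  = (0) - ((r^4 + 4*r^2 - 1)/(r^3 - r)^2) + (2*(r^2 + 1)/(r^2 - 1)^2) - ((r^2 + 1)^2/(r^3 - r)^2) = -4/(r^2 - 1)^2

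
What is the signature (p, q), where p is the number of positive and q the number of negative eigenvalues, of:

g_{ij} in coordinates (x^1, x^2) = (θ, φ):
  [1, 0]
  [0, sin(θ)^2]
The metric is diagonal, so its eigenvalues are the diagonal entries: 1, sin(θ)^2 (at a generic point, where coordinate-dependent entries are positive).
2 positive, 0 negative.
(2, 0) - Riemannian (positive definite)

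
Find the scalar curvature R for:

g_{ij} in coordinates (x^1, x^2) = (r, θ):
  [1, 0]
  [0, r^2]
Non-zero Christoffel symbols (Γ^k_{ij} = Γ^k_{ji}):
Γ^r_{θ θ} = -r
Γ^θ_{r θ} = 1/r
Ricci tensor (R_{ij} = R^k_{ikj}): R_{rr} = 0, R_{rθ} = 0, R_{θθ} = 0
Inverse metric: g^{rr} = 1, g^{θθ} = 1/r^2
R = g^{ij} R_{ij} = (1)(0) + (1/r^2)(0) = 0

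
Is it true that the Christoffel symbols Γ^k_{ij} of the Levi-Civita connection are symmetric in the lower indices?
The Levi-Civita connection is torsion-free, which is exactly Γ^k_{ij} = Γ^k_{ji}.
Yes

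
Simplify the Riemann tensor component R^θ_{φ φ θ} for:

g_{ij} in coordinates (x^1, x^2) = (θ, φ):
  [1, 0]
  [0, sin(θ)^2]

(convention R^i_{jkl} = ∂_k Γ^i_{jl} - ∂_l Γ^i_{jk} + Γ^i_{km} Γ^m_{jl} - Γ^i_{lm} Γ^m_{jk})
Non-zero Christoffel symbols (Γ^k_{ij} = Γ^k_{ji}):
Γ^θ_{φ φ} = -sin(2*θ)/2
Γ^φ_{θ φ} = 1/tan(θ)
R^θ_{φ φ θ} = ∂_φ Γ^θ_{φ θ} - ∂_θ Γ^θ_{φ φ} + Γ^θ_{φ m} Γ^m_{φ θ} - Γ^θ_{θ m} Γ^m_{φ φ}
  = (0) - (-cos(2*θ)) + (-cos(θ)^2) - (0) = -sin(θ)^2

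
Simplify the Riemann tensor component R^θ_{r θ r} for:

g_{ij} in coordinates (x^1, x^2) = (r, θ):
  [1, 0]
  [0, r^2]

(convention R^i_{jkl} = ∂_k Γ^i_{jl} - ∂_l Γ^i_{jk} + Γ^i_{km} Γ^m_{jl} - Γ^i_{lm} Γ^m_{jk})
Non-zero Christoffel symbols (Γ^k_{ij} = Γ^k_{ji}):
Γ^r_{θ θ} = -r
Γ^θ_{r θ} = 1/r
R^θ_{r θ r} = ∂_θ Γ^θ_{r r} - ∂_r Γ^θ_{r θ} + Γ^θ_{θ m} Γ^m_{r r} - Γ^θ_{r m} Γ^m_{r θ}
  = (0) - (-1/r^2) + (0) - (1/r^2) = 0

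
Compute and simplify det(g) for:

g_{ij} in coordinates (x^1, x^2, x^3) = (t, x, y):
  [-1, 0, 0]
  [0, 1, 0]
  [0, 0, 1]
Diagonal metric: det(g) = g_{11}·g_{22}·g_{33}
= (-1)·(1)·(1)
det(g) = -1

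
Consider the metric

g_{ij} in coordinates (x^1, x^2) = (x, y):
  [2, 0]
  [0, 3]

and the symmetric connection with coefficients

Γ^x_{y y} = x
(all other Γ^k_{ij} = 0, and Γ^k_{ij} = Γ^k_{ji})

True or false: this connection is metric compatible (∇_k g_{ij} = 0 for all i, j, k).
Using ∇_k g_{ij} = ∂_k g_{ij} - Γ^m_{ki} g_{mj} - Γ^m_{kj} g_{im}:
∇_y g_{xy} = (0) - (0) - (2*x) = -2*x ≠ 0
So the connection is not metric compatible (it is not the Levi-Civita connection).
False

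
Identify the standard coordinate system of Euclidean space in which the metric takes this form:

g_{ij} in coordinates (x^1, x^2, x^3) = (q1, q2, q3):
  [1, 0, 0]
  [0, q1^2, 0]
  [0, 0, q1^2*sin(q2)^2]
The line element ds^2 = dq1^2 + q1^2 dq2^2 + q1^2 sin(q2)^2 dq3^2 is dr^2 + r^2 dθ^2 + r^2 sin(θ)^2 dφ^2 with q1 = r, q2 = θ, q3 = φ.
spherical coordinates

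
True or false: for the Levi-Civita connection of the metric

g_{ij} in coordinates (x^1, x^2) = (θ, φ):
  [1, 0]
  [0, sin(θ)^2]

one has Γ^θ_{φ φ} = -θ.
Γ^θ_{φ φ} = (1/2) g^{θθ} (∂_φ g_{θφ} + ∂_φ g_{θφ} - ∂_θ g_{φφ}) = (1/2)(1)((0) + (0) - (sin(2*θ))) = -sin(2*θ)/2
This differs from the proposed value -θ.
False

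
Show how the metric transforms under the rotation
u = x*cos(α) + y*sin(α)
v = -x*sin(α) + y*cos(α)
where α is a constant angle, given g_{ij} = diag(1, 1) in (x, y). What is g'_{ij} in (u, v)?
Invert the transformation: x = u*cos(α) - v*sin(α), y = u*sin(α) + v*cos(α)
g'_{ij} = (∂x^k/∂x'^i)(∂x^l/∂x'^j) g_{kl}; with g_{kl} = δ_{kl} this is Σ_k (∂x^k/∂x'^i)(∂x^k/∂x'^j).
Jacobian: ∂x/∂u = cos(α), ∂x/∂v = -sin(α), ∂y/∂u = sin(α), ∂y/∂v = cos(α)
g'_{uu} = (cos(α))(cos(α)) + (sin(α))(sin(α)) = 1
g'_{uv} = (cos(α))(-sin(α)) + (sin(α))(cos(α)) = 0
g'_{vv} = (-sin(α))(-sin(α)) + (cos(α))(cos(α)) = 1
g'_{ij} = diag(1, 1)
The Euclidean metric is invariant under rotations.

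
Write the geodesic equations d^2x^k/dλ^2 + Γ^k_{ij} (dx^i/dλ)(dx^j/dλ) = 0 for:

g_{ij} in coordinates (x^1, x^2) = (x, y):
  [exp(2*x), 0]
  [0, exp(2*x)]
Geodesic equation: d^2x^k/dλ^2 + Γ^k_{ij} (dx^i/dλ)(dx^j/dλ) = 0.
Non-zero Christoffel symbols:
Γ^x_{x x} = 1
Γ^x_{y y} = -1
Γ^y_{x y} = 1
Substituting (the symmetric pair Γ^k_{ij}, Γ^k_{ji} combines into a factor 2):
d^2x/dλ^2 + (dx/dλ)^2 - (dy/dλ)^2 = 0
d^2y/dλ^2 + 2 (dx/dλ)(dy/dλ) = 0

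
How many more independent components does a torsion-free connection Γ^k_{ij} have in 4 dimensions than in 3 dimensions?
Independent components in n dimensions: n × n(n+1)/2 = n^2(n+1)/2.
4D: 4 × 10 = 40
3D: 3 × 6 = 18
Difference = 40 - 18 = 22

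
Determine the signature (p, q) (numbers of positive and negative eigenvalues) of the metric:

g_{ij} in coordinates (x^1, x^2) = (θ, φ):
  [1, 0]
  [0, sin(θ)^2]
The metric is diagonal, so its eigenvalues are the diagonal entries: 1, sin(θ)^2 (at a generic point, where coordinate-dependent entries are positive).
2 positive, 0 negative.
(2, 0) - Riemannian (positive definite)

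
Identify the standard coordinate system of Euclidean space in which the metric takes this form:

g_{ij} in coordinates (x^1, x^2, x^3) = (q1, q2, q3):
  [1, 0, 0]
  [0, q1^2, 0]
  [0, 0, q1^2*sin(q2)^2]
The line element ds^2 = dq1^2 + q1^2 dq2^2 + q1^2 sin(q2)^2 dq3^2 is dr^2 + r^2 dθ^2 + r^2 sin(θ)^2 dφ^2 with q1 = r, q2 = θ, q3 = φ.
spherical coordinates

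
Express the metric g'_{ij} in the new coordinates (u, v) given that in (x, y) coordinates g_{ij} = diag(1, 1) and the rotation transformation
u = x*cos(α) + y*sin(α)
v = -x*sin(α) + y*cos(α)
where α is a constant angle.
Invert the transformation: x = u*cos(α) - v*sin(α), y = u*sin(α) + v*cos(α)
g'_{ij} = (∂x^k/∂x'^i)(∂x^l/∂x'^j) g_{kl}; with g_{kl} = δ_{kl} this is Σ_k (∂x^k/∂x'^i)(∂x^k/∂x'^j).
Jacobian: ∂x/∂u = cos(α), ∂x/∂v = -sin(α), ∂y/∂u = sin(α), ∂y/∂v = cos(α)
g'_{uu} = (cos(α))(cos(α)) + (sin(α))(sin(α)) = 1
g'_{uv} = (cos(α))(-sin(α)) + (sin(α))(cos(α)) = 0
g'_{vv} = (-sin(α))(-sin(α)) + (cos(α))(cos(α)) = 1
g'_{ij} = diag(1, 1)
The Euclidean metric is invariant under rotations.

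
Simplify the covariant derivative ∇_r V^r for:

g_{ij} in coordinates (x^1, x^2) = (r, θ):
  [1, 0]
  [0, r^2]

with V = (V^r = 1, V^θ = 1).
Non-zero Christoffel symbols:
Γ^r_{θ θ} = -r
Γ^θ_{r θ} = 1/r
∇_r V^r = ∂_r V^r + Γ^r_{r j} V^j
  = (0) + (0)(1) + (0)(1)
  = 0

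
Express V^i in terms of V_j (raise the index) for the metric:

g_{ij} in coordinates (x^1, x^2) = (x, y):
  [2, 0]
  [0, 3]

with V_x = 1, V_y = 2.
Inverse metric (diagonal): g^{xx} = 1/2, g^{yy} = 1/3
V^i = g^{ij} V_j:
V^x = (1/2)(1) + (0)(2) = 1/2
V^y = (0)(1) + (1/3)(2) = 2/3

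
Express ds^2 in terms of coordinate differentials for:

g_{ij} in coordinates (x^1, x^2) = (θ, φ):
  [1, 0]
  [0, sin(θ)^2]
ds^2 = g_{ij} dx^i dx^j; only the non-zero components contribute.
ds^2 = dθ^2 + sin(θ)^2 dφ^2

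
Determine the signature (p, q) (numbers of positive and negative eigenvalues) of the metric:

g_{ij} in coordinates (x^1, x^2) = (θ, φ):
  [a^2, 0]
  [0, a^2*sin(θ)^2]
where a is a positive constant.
The metric is diagonal, so its eigenvalues are the diagonal entries: a^2, a^2*sin(θ)^2 (at a generic point, where coordinate-dependent entries are positive).
2 positive, 0 negative.
(2, 0) - Riemannian (positive definite)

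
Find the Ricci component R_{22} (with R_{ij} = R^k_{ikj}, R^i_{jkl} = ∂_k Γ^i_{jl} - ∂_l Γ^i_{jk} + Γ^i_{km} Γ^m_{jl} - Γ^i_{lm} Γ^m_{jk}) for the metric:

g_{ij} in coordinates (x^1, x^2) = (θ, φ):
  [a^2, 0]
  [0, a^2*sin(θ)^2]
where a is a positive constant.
Non-zero Christoffel symbols (Γ^k_{ij} = Γ^k_{ji}):
Γ^θ_{φ φ} = -sin(2*θ)/2
Γ^φ_{θ φ} = 1/tan(θ)
R^θ_{φ θ φ} = ∂_θ Γ^θ_{φ φ} - ∂_φ Γ^θ_{φ θ} + Γ^θ_{θ m} Γ^m_{φ φ} - Γ^θ_{φ m} Γ^m_{φ θ}
  = (-cos(2*θ)) - (0) + (0) - (-cos(θ)^2) = sin(θ)^2
R^φ_{φ φ φ} = 0 (a repeated index in an antisymmetric pair)
R_{φφ} = R^θ_{φ θ φ} + R^φ_{φ φ φ} = (sin(θ)^2) + (0) = sin(θ)^2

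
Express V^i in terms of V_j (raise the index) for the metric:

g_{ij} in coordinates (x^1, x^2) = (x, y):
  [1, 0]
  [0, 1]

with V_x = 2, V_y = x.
Inverse metric (diagonal): g^{xx} = 1, g^{yy} = 1
V^i = g^{ij} V_j:
V^x = (1)(2) + (0)(x) = 2
V^y = (0)(2) + (1)(x) = x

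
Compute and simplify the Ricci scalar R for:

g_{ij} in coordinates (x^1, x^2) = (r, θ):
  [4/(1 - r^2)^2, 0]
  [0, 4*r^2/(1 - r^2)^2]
Non-zero Christoffel symbols (Γ^k_{ij} = Γ^k_{ji}):
Γ^r_{r r} = 2*r/(1 - r^2)
Γ^r_{θ θ} = (r^3 + r)/(r^2 - 1)
Γ^θ_{r θ} = (-r^2 - 1)/(r^3 - r)
Ricci tensor (R_{ij} = R^k_{ikj}): R_{rr} = -4/(r^2 - 1)^2, R_{rθ} = 0, R_{θθ} = -4*r^2/(r^2 - 1)^2
Inverse metric: g^{rr} = (1 - r^2)^2/4, g^{θθ} = (1 - r^2)^2/(4*r^2)
R = g^{ij} R_{ij} = ((1 - r^2)^2/4)(-4/(r^2 - 1)^2) + ((1 - r^2)^2/(4*r^2))(-4*r^2/(r^2 - 1)^2) = -2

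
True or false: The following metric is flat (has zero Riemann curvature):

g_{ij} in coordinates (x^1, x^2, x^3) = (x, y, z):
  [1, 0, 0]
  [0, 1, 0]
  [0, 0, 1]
All metric components are constant, so every Christoffel symbol vanishes and R^i_{jkl} = 0.
True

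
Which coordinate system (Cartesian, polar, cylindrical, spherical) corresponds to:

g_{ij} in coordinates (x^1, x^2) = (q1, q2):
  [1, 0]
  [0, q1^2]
The line element ds^2 = dq1^2 + q1^2 dq2^2 is dr^2 + r^2 dθ^2 with q1 = r, q2 = θ.
polar coordinates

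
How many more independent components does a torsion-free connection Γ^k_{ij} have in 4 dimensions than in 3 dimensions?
Independent components in n dimensions: n × n(n+1)/2 = n^2(n+1)/2.
4D: 4 × 10 = 40
3D: 3 × 6 = 18
Difference = 40 - 18 = 22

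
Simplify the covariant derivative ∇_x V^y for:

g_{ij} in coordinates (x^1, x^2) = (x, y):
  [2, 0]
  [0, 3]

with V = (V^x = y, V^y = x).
All Christoffel symbols are zero.
∇_x V^y = ∂_x V^y + Γ^y_{x j} V^j
  = (1) + (0)(y) + (0)(x)
  = 1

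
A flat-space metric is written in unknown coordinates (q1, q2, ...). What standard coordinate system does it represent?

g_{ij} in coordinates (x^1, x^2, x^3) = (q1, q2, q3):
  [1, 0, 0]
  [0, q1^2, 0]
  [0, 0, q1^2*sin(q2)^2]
The line element ds^2 = dq1^2 + q1^2 dq2^2 + q1^2 sin(q2)^2 dq3^2 is dr^2 + r^2 dθ^2 + r^2 sin(θ)^2 dφ^2 with q1 = r, q2 = θ, q3 = φ.
spherical coordinates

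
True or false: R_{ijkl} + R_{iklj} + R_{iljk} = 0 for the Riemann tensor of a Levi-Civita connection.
This is the first (algebraic) Bianchi identity.
True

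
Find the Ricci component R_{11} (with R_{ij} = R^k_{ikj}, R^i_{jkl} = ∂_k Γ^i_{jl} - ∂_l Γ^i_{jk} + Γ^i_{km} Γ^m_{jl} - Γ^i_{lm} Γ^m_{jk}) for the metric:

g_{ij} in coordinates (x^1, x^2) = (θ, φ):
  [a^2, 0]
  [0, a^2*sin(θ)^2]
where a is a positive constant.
Non-zero Christoffel symbols (Γ^k_{ij} = Γ^k_{ji}):
Γ^θ_{φ φ} = -sin(2*θ)/2
Γ^φ_{θ φ} = 1/tan(θ)
R^θ_{θ θ θ} = 0 (a repeated index in an antisymmetric pair)
R^φ_{θ φ θ} = ∂_φ Γ^φ_{θ θ} - ∂_θ Γ^φ_{θ φ} + Γ^φ_{φ m} Γ^m_{θ θ} - Γ^φ_{θ m} Γ^m_{θ φ}
  = (0) - (-1/sin(θ)^2) + (0) - (1/tan(θ)^2) = 1
R_{θθ} = R^θ_{θ θ θ} + R^φ_{θ φ θ} = (0) + (1) = 1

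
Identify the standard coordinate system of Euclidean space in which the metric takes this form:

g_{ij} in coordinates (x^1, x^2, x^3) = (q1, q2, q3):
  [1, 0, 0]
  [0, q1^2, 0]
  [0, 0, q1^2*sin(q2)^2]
The line element ds^2 = dq1^2 + q1^2 dq2^2 + q1^2 sin(q2)^2 dq3^2 is dr^2 + r^2 dθ^2 + r^2 sin(θ)^2 dφ^2 with q1 = r, q2 = θ, q3 = φ.
spherical coordinates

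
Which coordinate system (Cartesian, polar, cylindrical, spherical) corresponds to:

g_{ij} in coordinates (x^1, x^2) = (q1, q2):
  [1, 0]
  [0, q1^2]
The line element ds^2 = dq1^2 + q1^2 dq2^2 is dr^2 + r^2 dθ^2 with q1 = r, q2 = θ.
polar coordinates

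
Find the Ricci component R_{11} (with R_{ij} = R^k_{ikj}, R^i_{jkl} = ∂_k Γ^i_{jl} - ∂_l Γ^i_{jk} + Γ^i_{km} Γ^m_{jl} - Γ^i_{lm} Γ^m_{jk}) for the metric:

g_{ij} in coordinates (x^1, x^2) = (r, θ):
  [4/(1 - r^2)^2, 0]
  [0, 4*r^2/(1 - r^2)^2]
Non-zero Christoffel symbols (Γ^k_{ij} = Γ^k_{ji}):
Γ^r_{r r} = 2*r/(1 - r^2)
Γ^r_{θ θ} = (r^3 + r)/(r^2 - 1)
Γ^θ_{r θ} = (-r^2 - 1)/(r^3 - r)
R^r_{r r r} = 0 (a repeated index in an antisymmetric pair)
R^θ_{r θ r} = ∂_θ Γ^θ_{r r} - ∂_r Γ^θ_{r θ} + Γ^θ_{θ m} Γ^m_{r r} - Γ^θ_{r m} Γ^m_{r θ}
  = (0) - ((r^4 + 4*r^2 - 1)/(r^3 - r)^2) + (2*(r^2 + 1)/(r^2 - 1)^2) - ((r^2 + 1)^2/(r^3 - r)^2) = -4/(r^2 - 1)^2
R_{rr} = R^r_{r r r} + R^θ_{r θ r} = (0) + (-4/(r^2 - 1)^2) = -4/(r^2 - 1)^2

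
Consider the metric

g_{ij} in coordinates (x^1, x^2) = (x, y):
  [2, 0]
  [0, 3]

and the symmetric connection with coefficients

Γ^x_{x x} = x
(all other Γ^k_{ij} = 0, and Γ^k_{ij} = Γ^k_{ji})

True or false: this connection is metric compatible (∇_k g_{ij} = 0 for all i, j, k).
Using ∇_k g_{ij} = ∂_k g_{ij} - Γ^m_{ki} g_{mj} - Γ^m_{kj} g_{im}:
∇_x g_{xx} = (0) - (2*x) - (2*x) = -4*x ≠ 0
So the connection is not metric compatible (it is not the Levi-Civita connection).
False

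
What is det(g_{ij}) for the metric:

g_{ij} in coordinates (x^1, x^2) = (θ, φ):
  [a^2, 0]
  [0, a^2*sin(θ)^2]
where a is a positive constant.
For a 2×2 metric: det(g) = g_{11}·g_{22} - g_{12}·g_{21}
= (a^2)·(a^2*sin(θ)^2) - (0)·(0)
= a^4*sin(θ)^2 - 0
det(g) = a^4*sin(θ)^2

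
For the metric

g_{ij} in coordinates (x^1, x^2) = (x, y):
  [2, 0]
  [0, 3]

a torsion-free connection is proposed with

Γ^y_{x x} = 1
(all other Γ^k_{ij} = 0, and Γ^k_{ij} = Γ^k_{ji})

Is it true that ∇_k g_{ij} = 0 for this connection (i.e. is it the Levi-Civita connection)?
Using ∇_k g_{ij} = ∂_k g_{ij} - Γ^m_{ki} g_{mj} - Γ^m_{kj} g_{im}:
∇_x g_{xy} = (0) - (3) - (0) = -3 ≠ 0
So the connection is not metric compatible (it is not the Levi-Civita connection).
No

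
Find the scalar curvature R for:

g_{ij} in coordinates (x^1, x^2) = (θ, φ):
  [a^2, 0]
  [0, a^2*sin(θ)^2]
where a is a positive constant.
Non-zero Christoffel symbols (Γ^k_{ij} = Γ^k_{ji}):
Γ^θ_{φ φ} = -sin(2*θ)/2
Γ^φ_{θ φ} = 1/tan(θ)
Ricci tensor (R_{ij} = R^k_{ikj}): R_{θθ} = 1, R_{θφ} = 0, R_{φφ} = sin(θ)^2
Inverse metric: g^{θθ} = 1/a^2, g^{φφ} = 1/(a^2*sin(θ)^2)
R = g^{ij} R_{ij} = (1/a^2)(1) + (1/(a^2*sin(θ)^2))(sin(θ)^2) = 2/a^2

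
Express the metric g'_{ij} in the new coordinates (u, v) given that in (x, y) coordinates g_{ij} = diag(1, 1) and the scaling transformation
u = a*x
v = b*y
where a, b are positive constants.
Invert the transformation: x = u/a, y = v/b
g'_{ij} = (∂x^k/∂x'^i)(∂x^l/∂x'^j) g_{kl}; with g_{kl} = δ_{kl} this is Σ_k (∂x^k/∂x'^i)(∂x^k/∂x'^j).
Jacobian: ∂x/∂u = 1/a, ∂x/∂v = 0, ∂y/∂u = 0, ∂y/∂v = 1/b
g'_{uu} = (1/a)(1/a) + (0)(0) = 1/a^2
g'_{uv} = (1/a)(0) + (0)(1/b) = 0
g'_{vv} = (0)(0) + (1/b)(1/b) = 1/b^2
g'_{ij} = diag(1/a^2, 1/b^2)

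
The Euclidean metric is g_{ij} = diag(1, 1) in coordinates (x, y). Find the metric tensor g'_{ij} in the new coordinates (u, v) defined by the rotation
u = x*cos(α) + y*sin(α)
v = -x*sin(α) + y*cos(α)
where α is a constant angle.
Invert the transformation: x = u*cos(α) - v*sin(α), y = u*sin(α) + v*cos(α)
g'_{ij} = (∂x^k/∂x'^i)(∂x^l/∂x'^j) g_{kl}; with g_{kl} = δ_{kl} this is Σ_k (∂x^k/∂x'^i)(∂x^k/∂x'^j).
Jacobian: ∂x/∂u = cos(α), ∂x/∂v = -sin(α), ∂y/∂u = sin(α), ∂y/∂v = cos(α)
g'_{uu} = (cos(α))(cos(α)) + (sin(α))(sin(α)) = 1
g'_{uv} = (cos(α))(-sin(α)) + (sin(α))(cos(α)) = 0
g'_{vv} = (-sin(α))(-sin(α)) + (cos(α))(cos(α)) = 1
g'_{ij} = diag(1, 1)
The Euclidean metric is invariant under rotations.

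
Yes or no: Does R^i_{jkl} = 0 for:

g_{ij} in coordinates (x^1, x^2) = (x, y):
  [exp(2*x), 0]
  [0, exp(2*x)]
Non-zero Christoffel symbols:
Γ^x_{x x} = 1
Γ^x_{y y} = -1
Γ^y_{x y} = 1
Ricci tensor: R_{xx} = 0, R_{xy} = 0, R_{yy} = 0
All R_{ij} vanish; in 2 dimensions the Riemann tensor is fully determined by the Ricci tensor, so R^i_{jkl} = 0: the metric is flat (curvilinear coordinates on flat space).
Yes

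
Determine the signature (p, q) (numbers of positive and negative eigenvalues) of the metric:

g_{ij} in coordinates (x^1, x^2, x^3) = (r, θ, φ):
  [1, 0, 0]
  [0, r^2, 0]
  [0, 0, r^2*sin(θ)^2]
The metric is diagonal, so its eigenvalues are the diagonal entries: 1, r^2, r^2*sin(θ)^2 (at a generic point, where coordinate-dependent entries are positive).
3 positive, 0 negative.
(3, 0) - Riemannian (positive definite)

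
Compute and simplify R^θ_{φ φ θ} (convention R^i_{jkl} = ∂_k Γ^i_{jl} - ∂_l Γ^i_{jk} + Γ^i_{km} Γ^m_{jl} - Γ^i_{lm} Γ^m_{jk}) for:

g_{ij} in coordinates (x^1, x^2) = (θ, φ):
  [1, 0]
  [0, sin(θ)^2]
Non-zero Christoffel symbols (Γ^k_{ij} = Γ^k_{ji}):
Γ^θ_{φ φ} = -sin(2*θ)/2
Γ^φ_{θ φ} = 1/tan(θ)
R^θ_{φ φ θ} = ∂_φ Γ^θ_{φ θ} - ∂_θ Γ^θ_{φ φ} + Γ^θ_{φ m} Γ^m_{φ θ} - Γ^θ_{θ m} Γ^m_{φ φ}
  = (0) - (-cos(2*θ)) + (-cos(θ)^2) - (0) = -sin(θ)^2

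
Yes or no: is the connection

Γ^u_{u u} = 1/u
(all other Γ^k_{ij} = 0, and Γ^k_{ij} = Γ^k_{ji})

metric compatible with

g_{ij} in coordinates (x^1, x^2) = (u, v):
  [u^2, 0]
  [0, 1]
Using ∇_k g_{ij} = ∂_k g_{ij} - Γ^m_{ki} g_{mj} - Γ^m_{kj} g_{im}:
e.g. ∇_u g_{uu} = (2*u) - (u) - (u) = 0
Every component ∇_k g_{ij} vanishes: the connection is metric compatible.
Yes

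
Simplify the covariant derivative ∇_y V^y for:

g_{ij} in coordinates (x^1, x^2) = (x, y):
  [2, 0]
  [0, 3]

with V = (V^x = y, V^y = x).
All Christoffel symbols are zero.
∇_y V^y = ∂_y V^y + Γ^y_{y j} V^j
  = (0) + (0)(y) + (0)(x)
  = 0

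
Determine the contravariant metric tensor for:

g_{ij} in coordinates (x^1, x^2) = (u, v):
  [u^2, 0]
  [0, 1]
The metric is diagonal, so g^{ij} is diagonal with entries 1/g_{ii}: diag(1/(u^2), 1).
g^{ij}:
  [1/u^2, 0]
  [0, 1]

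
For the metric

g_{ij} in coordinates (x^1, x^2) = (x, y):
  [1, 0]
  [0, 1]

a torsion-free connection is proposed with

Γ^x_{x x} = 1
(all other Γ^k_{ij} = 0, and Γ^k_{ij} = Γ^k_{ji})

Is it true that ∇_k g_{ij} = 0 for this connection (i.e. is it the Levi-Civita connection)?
Using ∇_k g_{ij} = ∂_k g_{ij} - Γ^m_{ki} g_{mj} - Γ^m_{kj} g_{im}:
∇_x g_{xx} = (0) - (1) - (1) = -2 ≠ 0
So the connection is not metric compatible (it is not the Levi-Civita connection).
No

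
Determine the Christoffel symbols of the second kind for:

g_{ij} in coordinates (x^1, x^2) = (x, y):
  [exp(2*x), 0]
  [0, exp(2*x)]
Using Γ^k_{ij} = (1/2) g^{km} (∂_i g_{mj} + ∂_j g_{mi} - ∂_m g_{ij}); the metric is diagonal, so only the m = k term contributes.
Non-zero symbols (using the symmetry Γ^k_{ij} = Γ^k_{ji}):
Γ^x_{x x} = (1/2) g^{xx} (∂_x g_{xx} + ∂_x g_{xx} - ∂_x g_{xx}) = (1/2)(exp(-2*x))((2*exp(2*x)) + (2*exp(2*x)) - (2*exp(2*x))) = 1
Γ^x_{y y} = (1/2) g^{xx} (∂_y g_{xy} + ∂_y g_{xy} - ∂_x g_{yy}) = (1/2)(exp(-2*x))((0) + (0) - (2*exp(2*x))) = -1
Γ^y_{x y} = (1/2) g^{yy} (∂_x g_{yy} + ∂_y g_{yx} - ∂_y g_{xy}) = (1/2)(exp(-2*x))((2*exp(2*x)) + (0) - (0)) = 1
All other Christoffel symbols are zero.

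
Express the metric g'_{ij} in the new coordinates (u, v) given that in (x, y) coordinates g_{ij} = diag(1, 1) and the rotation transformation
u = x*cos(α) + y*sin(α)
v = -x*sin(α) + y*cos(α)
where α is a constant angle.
Invert the transformation: x = u*cos(α) - v*sin(α), y = u*sin(α) + v*cos(α)
g'_{ij} = (∂x^k/∂x'^i)(∂x^l/∂x'^j) g_{kl}; with g_{kl} = δ_{kl} this is Σ_k (∂x^k/∂x'^i)(∂x^k/∂x'^j).
Jacobian: ∂x/∂u = cos(α), ∂x/∂v = -sin(α), ∂y/∂u = sin(α), ∂y/∂v = cos(α)
g'_{uu} = (cos(α))(cos(α)) + (sin(α))(sin(α)) = 1
g'_{uv} = (cos(α))(-sin(α)) + (sin(α))(cos(α)) = 0
g'_{vv} = (-sin(α))(-sin(α)) + (cos(α))(cos(α)) = 1
g'_{ij} = diag(1, 1)
The Euclidean metric is invariant under rotations.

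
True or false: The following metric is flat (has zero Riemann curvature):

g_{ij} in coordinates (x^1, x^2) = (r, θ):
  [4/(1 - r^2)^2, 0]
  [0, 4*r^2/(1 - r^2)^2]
Non-zero Christoffel symbols:
Γ^r_{r r} = 2*r/(1 - r^2)
Γ^r_{θ θ} = (r^3 + r)/(r^2 - 1)
Γ^θ_{r θ} = (-r^2 - 1)/(r^3 - r)
Ricci tensor: R_{rr} = -4/(r^2 - 1)^2, R_{rθ} = 0, R_{θθ} = -4*r^2/(r^2 - 1)^2
The Ricci tensor is non-zero, so the Riemann tensor is non-zero: not flat.
False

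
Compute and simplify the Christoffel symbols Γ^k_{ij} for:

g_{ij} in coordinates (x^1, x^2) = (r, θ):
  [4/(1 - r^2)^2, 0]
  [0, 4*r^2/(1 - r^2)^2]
Using Γ^k_{ij} = (1/2) g^{km} (∂_i g_{mj} + ∂_j g_{mi} - ∂_m g_{ij}); the metric is diagonal, so only the m = k term contributes.
Non-zero symbols (using the symmetry Γ^k_{ij} = Γ^k_{ji}):
Γ^r_{r r} = (1/2) g^{rr} (∂_r g_{rr} + ∂_r g_{rr} - ∂_r g_{rr}) = (1/2)((1 - r^2)^2/4)((16*r/(1 - r^2)^3) + (16*r/(1 - r^2)^3) - (16*r/(1 - r^2)^3)) = 2*r/(1 - r^2)
Γ^r_{θ θ} = (1/2) g^{rr} (∂_θ g_{rθ} + ∂_θ g_{rθ} - ∂_r g_{θθ}) = (1/2)((1 - r^2)^2/4)((0) + (0) - (-8*(r^3 + r)/(r^2 - 1)^3)) = (r^3 + r)/(r^2 - 1)
Γ^θ_{r θ} = (1/2) g^{θθ} (∂_r g_{θθ} + ∂_θ g_{θr} - ∂_θ g_{rθ}) = (1/2)((1 - r^2)^2/(4*r^2))((-8*(r^3 + r)/(r^2 - 1)^3) + (0) - (0)) = (-r^2 - 1)/(r^3 - r)
All other Christoffel symbols are zero.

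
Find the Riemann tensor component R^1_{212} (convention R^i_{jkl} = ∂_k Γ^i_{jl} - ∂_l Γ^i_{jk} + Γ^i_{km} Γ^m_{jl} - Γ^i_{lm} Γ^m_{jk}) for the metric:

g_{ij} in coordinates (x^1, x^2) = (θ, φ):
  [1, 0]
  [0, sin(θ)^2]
Non-zero Christoffel symbols (Γ^k_{ij} = Γ^k_{ji}):
Γ^θ_{φ φ} = -sin(2*θ)/2
Γ^φ_{θ φ} = 1/tan(θ)
R^θ_{φ θ φ} = ∂_θ Γ^θ_{φ φ} - ∂_φ Γ^θ_{φ θ} + Γ^θ_{θ m} Γ^m_{φ φ} - Γ^θ_{φ m} Γ^m_{φ θ}
  = (-cos(2*θ)) - (0) + (0) - (-cos(θ)^2) = sin(θ)^2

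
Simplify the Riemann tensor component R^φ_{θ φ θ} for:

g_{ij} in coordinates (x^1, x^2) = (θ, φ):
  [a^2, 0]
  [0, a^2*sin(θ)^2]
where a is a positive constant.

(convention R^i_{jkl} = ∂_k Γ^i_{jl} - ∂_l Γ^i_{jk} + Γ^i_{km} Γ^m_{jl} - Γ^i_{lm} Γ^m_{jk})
Non-zero Christoffel symbols (Γ^k_{ij} = Γ^k_{ji}):
Γ^θ_{φ φ} = -sin(2*θ)/2
Γ^φ_{θ φ} = 1/tan(θ)
R^φ_{θ φ θ} = ∂_φ Γ^φ_{θ θ} - ∂_θ Γ^φ_{θ φ} + Γ^φ_{φ m} Γ^m_{θ θ} - Γ^φ_{θ m} Γ^m_{θ φ}
  = (0) - (-1/sin(θ)^2) + (0) - (1/tan(θ)^2) = 1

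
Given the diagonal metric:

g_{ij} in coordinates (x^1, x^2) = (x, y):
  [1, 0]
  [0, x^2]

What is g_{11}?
With x^1 = x, x^2 = y, g_{11} = g_{xx} is the row-1, column-1 entry of the matrix.
g_{11} = 1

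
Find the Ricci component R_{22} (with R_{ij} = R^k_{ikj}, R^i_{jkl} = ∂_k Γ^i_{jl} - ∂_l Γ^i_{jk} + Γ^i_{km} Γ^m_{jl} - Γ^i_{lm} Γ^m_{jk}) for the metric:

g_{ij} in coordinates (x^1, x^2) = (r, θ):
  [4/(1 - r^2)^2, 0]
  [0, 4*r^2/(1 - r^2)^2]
Non-zero Christoffel symbols (Γ^k_{ij} = Γ^k_{ji}):
Γ^r_{r r} = 2*r/(1 - r^2)
Γ^r_{θ θ} = (r^3 + r)/(r^2 - 1)
Γ^θ_{r θ} = (-r^2 - 1)/(r^3 - r)
R^r_{θ r θ} = ∂_r Γ^r_{θ θ} - ∂_θ Γ^r_{θ r} + Γ^r_{r m} Γ^m_{θ θ} - Γ^r_{θ m} Γ^m_{θ r}
  = ((r^4 - 4*r^2 - 1)/(r^2 - 1)^2) - (0) + (-2*r^2*(r^2 + 1)/(r^2 - 1)^2) - (-(r^2 + 1)^2/(r^2 - 1)^2) = -4*r^2/(r^2 - 1)^2
R^θ_{θ θ θ} = 0 (a repeated index in an antisymmetric pair)
R_{θθ} = R^r_{θ r θ} + R^θ_{θ θ θ} = (-4*r^2/(r^2 - 1)^2) + (0) = -4*r^2/(r^2 - 1)^2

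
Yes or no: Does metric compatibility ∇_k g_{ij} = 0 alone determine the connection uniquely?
One also needs vanishing torsion; metric compatibility plus torsion-freeness singles out the Levi-Civita connection.
No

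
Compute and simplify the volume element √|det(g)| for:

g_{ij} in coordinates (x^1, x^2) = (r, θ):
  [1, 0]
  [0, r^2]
det(g) = r^2
√|det(g)| = r
Volume element: dV = r dr dθ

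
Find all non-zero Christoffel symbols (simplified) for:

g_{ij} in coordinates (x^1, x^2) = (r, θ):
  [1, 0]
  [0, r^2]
Using Γ^k_{ij} = (1/2) g^{km} (∂_i g_{mj} + ∂_j g_{mi} - ∂_m g_{ij}); the metric is diagonal, so only the m = k term contributes.
Non-zero symbols (using the symmetry Γ^k_{ij} = Γ^k_{ji}):
Γ^r_{θ θ} = (1/2) g^{rr} (∂_θ g_{rθ} + ∂_θ g_{rθ} - ∂_r g_{θθ}) = (1/2)(1)((0) + (0) - (2*r)) = -r
Γ^θ_{r θ} = (1/2) g^{θθ} (∂_r g_{θθ} + ∂_θ g_{θr} - ∂_θ g_{rθ}) = (1/2)(1/r^2)((2*r) + (0) - (0)) = 1/r
All other Christoffel symbols are zero.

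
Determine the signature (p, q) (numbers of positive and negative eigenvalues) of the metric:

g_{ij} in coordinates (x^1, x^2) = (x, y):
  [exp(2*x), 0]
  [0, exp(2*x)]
The metric is diagonal, so its eigenvalues are the diagonal entries: exp(2*x), exp(2*x) (at a generic point, where coordinate-dependent entries are positive).
2 positive, 0 negative.
(2, 0) - Riemannian (positive definite)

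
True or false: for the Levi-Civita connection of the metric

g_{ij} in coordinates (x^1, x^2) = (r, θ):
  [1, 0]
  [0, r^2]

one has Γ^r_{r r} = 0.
Γ^r_{r r} = (1/2) g^{rr} (∂_r g_{rr} + ∂_r g_{rr} - ∂_r g_{rr}) = (1/2)(1)((0) + (0) - (0)) = 0
This equals the proposed value 0.
True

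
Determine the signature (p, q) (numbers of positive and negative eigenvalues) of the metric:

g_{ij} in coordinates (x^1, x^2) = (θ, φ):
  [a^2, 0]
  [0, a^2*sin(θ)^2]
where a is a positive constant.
The metric is diagonal, so its eigenvalues are the diagonal entries: a^2, a^2*sin(θ)^2 (at a generic point, where coordinate-dependent entries are positive).
2 positive, 0 negative.
(2, 0) - Riemannian (positive definite)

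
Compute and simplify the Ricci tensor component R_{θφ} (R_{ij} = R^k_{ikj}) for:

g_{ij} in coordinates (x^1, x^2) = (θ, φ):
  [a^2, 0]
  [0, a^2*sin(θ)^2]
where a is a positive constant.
Non-zero Christoffel symbols (Γ^k_{ij} = Γ^k_{ji}):
Γ^θ_{φ φ} = -sin(2*θ)/2
Γ^φ_{θ φ} = 1/tan(θ)
R^θ_{θ θ φ} = 0 (a repeated index in an antisymmetric pair)
R^φ_{θ φ φ} = 0 (a repeated index in an antisymmetric pair)
R_{θφ} = R^θ_{θ θ φ} + R^φ_{θ φ φ} = (0) + (0) = 0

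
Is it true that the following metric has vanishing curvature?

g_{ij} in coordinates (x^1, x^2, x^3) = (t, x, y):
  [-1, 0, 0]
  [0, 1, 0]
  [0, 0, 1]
All metric components are constant, so every Christoffel symbol vanishes and R^i_{jkl} = 0.
Yes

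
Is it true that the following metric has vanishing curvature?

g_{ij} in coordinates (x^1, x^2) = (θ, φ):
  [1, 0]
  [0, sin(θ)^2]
Non-zero Christoffel symbols:
Γ^θ_{φ φ} = -sin(2*θ)/2
Γ^φ_{θ φ} = 1/tan(θ)
Ricci tensor: R_{θθ} = 1, R_{θφ} = 0, R_{φφ} = sin(θ)^2
The Ricci tensor is non-zero, so the Riemann tensor is non-zero: not flat.
No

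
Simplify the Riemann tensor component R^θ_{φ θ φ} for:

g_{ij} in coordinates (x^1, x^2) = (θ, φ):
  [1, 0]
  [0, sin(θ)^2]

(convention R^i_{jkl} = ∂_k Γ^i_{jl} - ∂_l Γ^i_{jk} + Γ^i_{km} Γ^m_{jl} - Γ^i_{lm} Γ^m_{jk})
Non-zero Christoffel symbols (Γ^k_{ij} = Γ^k_{ji}):
Γ^θ_{φ φ} = -sin(2*θ)/2
Γ^φ_{θ φ} = 1/tan(θ)
R^θ_{φ θ φ} = ∂_θ Γ^θ_{φ φ} - ∂_φ Γ^θ_{φ θ} + Γ^θ_{θ m} Γ^m_{φ φ} - Γ^θ_{φ m} Γ^m_{φ θ}
  = (-cos(2*θ)) - (0) + (0) - (-cos(θ)^2) = sin(θ)^2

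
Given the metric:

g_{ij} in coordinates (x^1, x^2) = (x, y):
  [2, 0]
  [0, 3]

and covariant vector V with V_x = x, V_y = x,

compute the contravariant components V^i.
Inverse metric (diagonal): g^{xx} = 1/2, g^{yy} = 1/3
V^i = g^{ij} V_j:
V^x = (1/2)(x) + (0)(x) = x/2
V^y = (0)(x) + (1/3)(x) = x/3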